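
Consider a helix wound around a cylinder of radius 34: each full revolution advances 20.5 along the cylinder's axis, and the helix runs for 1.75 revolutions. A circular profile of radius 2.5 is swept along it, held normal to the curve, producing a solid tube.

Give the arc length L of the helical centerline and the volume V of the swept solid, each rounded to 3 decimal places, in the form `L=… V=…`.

2πR = 2π·34 = 213.628300
per-turn = √(213.628300² + 20.5²) = √(45637.0508 + 420.25) = √46057.3008 = 214.609647
L = 1.75 × 214.609647 = 375.566883
V = π·2.5² × L = 19.634954 × 375.566883 = 7374.238502

L=375.567 V=7374.239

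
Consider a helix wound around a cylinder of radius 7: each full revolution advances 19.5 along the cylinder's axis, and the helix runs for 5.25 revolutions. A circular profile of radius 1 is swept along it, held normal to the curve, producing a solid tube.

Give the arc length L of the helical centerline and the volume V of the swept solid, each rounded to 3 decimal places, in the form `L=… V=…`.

2πR = 2π·7 = 43.982297
per-turn = √(43.982297² + 19.5²) = √(1934.4425 + 380.25) = √2314.6925 = 48.111251
L = 5.25 × 48.111251 = 252.584067
V = π·1² × L = 3.141593 × 252.584067 = 793.516250

L=252.584 V=793.516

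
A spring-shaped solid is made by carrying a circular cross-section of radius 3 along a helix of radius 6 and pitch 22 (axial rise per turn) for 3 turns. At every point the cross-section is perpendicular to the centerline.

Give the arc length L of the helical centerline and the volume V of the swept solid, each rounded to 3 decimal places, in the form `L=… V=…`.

L=130.947 V=3702.427

2πR = 2π·6 = 37.699112
per-turn = √(37.699112² + 22²) = √(1421.2230 + 484) = √1905.2230 = 43.648861
L = 3 × 43.648861 = 130.946582
V = π·3² × L = 28.274334 × 130.946582 = 3702.427377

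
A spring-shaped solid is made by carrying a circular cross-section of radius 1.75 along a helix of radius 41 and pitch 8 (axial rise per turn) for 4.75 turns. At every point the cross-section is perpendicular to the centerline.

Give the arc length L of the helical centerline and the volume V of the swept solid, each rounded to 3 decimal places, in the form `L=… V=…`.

2πR = 2π·41 = 257.610598
per-turn = √(257.610598² + 8²) = √(66363.2200 + 64) = √66427.2200 = 257.734786
L = 4.75 × 257.734786 = 1224.240234
V = π·1.75² × L = 9.621128 × 1224.240234 = 11778.571386

L=1224.240 V=11778.571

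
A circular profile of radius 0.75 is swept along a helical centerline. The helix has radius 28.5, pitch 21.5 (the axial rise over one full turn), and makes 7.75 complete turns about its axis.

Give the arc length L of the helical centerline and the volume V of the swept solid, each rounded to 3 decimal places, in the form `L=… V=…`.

2πR = 2π·28.5 = 179.070781
per-turn = √(179.070781² + 21.5²) = √(32066.3447 + 462.25) = √32528.5947 = 180.356854
L = 7.75 × 180.356854 = 1397.765617
V = π·0.75² × L = 1.767146 × 1397.765617 = 2470.055733

L=1397.766 V=2470.056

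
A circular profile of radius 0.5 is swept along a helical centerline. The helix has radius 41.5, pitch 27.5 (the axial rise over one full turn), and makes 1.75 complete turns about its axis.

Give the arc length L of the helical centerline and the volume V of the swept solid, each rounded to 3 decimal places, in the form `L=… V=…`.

L=458.847 V=360.378

2πR = 2π·41.5 = 260.752190
per-turn = √(260.752190² + 27.5²) = √(67991.7047 + 756.25) = √68747.9547 = 262.198312
L = 1.75 × 262.198312 = 458.847046
V = π·0.5² × L = 0.785398 × 458.847046 = 360.377627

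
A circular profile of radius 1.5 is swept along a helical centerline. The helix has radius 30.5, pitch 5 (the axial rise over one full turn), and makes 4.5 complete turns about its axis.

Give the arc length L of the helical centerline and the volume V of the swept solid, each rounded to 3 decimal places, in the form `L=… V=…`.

L=862.661 V=6097.789

2πR = 2π·30.5 = 191.637152
per-turn = √(191.637152² + 5²) = √(36724.7980 + 25) = √36749.7980 = 191.702368
L = 4.5 × 191.702368 = 862.660657
V = π·1.5² × L = 7.068583 × 862.660657 = 6097.788860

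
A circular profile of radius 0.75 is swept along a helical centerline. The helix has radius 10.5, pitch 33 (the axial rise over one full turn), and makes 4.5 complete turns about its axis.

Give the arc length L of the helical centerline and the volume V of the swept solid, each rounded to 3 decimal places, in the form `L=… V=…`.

2πR = 2π·10.5 = 65.973446
per-turn = √(65.973446² + 33²) = √(4352.4955 + 1089) = √5441.4955 = 73.766493
L = 4.5 × 73.766493 = 331.949220
V = π·0.75² × L = 1.767146 × 331.949220 = 586.602693

L=331.949 V=586.603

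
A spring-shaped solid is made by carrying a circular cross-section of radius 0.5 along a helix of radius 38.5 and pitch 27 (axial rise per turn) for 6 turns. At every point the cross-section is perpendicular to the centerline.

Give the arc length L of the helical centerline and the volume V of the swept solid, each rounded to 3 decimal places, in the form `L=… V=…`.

2πR = 2π·38.5 = 241.902634
per-turn = √(241.902634² + 27²) = √(58516.8845 + 729) = √59245.8845 = 243.404775
L = 6 × 243.404775 = 1460.428650
V = π·0.5² × L = 0.785398 × 1460.428650 = 1147.017979

L=1460.429 V=1147.018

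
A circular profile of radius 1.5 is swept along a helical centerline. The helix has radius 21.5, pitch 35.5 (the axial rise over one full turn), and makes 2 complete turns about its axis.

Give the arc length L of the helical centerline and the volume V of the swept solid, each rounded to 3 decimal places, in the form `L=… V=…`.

2πR = 2π·21.5 = 135.088484
per-turn = √(135.088484² + 35.5²) = √(18248.8985 + 1260.25) = √19509.1485 = 139.675154
L = 2 × 139.675154 = 279.350307
V = π·1.5² × L = 7.068583 × 279.350307 = 1974.610964

L=279.350 V=1974.611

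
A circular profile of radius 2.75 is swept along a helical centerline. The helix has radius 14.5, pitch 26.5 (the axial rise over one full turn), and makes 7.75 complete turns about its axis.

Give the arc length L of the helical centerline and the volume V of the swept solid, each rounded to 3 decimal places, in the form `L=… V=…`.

L=735.335 V=17470.311

2πR = 2π·14.5 = 91.106187
per-turn = √(91.106187² + 26.5²) = √(8300.3373 + 702.25) = √9002.5873 = 94.881965
L = 7.75 × 94.881965 = 735.335230
V = π·2.75² × L = 23.758294 × 735.335230 = 17470.310897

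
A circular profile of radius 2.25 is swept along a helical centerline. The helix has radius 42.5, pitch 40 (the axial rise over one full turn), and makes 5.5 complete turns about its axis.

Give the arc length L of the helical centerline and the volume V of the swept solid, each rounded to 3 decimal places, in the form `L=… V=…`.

2πR = 2π·42.5 = 267.035376
per-turn = √(267.035376² + 40²) = √(71307.8918 + 1600) = √72907.8918 = 270.014614
L = 5.5 × 270.014614 = 1485.080377
V = π·2.25² × L = 15.904313 × 1485.080377 = 23619.182866

L=1485.080 V=23619.183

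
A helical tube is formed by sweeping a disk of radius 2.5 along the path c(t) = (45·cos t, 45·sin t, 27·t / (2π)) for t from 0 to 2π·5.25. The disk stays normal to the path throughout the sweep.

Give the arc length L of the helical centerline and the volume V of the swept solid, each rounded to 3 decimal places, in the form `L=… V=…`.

L=1491.155 V=29278.765

2πR = 2π·45 = 282.743339
per-turn = √(282.743339² + 27²) = √(79943.7956 + 729) = √80672.7956 = 284.029568
L = 5.25 × 284.029568 = 1491.155233
V = π·2.5² × L = 19.634954 × 1491.155233 = 29278.764541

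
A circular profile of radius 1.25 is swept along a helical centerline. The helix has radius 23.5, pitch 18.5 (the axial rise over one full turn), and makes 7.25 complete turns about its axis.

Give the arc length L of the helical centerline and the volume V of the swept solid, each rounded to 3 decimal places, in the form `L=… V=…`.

L=1078.867 V=5295.878

2πR = 2π·23.5 = 147.654855
per-turn = √(147.654855² + 18.5²) = √(21801.9561 + 342.25) = √22144.2061 = 148.809294
L = 7.25 × 148.809294 = 1078.867385
V = π·1.25² × L = 4.908739 × 1078.867385 = 5295.877892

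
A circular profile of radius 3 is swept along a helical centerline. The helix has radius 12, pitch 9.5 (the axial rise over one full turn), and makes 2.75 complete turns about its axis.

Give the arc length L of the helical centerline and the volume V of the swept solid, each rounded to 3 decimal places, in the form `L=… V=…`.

2πR = 2π·12 = 75.398224
per-turn = √(75.398224² + 9.5²) = √(5684.8921 + 90.25) = √5775.1421 = 75.994356
L = 2.75 × 75.994356 = 208.984479
V = π·3² × L = 28.274334 × 208.984479 = 5908.896931

L=208.984 V=5908.897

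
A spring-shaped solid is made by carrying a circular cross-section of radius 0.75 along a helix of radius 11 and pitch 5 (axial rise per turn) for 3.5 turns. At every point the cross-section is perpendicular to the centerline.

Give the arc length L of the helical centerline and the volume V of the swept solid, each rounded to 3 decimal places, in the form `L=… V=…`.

L=242.535 V=428.594

2πR = 2π·11 = 69.115038
per-turn = √(69.115038² + 5²) = √(4776.8885 + 25) = √4801.8885 = 69.295660
L = 3.5 × 69.295660 = 242.534811
V = π·0.75² × L = 1.767146 × 242.534811 = 428.594389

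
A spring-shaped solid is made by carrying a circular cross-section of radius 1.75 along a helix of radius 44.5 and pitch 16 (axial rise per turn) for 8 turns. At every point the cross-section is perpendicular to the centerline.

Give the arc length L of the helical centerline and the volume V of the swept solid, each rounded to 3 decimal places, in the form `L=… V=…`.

2πR = 2π·44.5 = 279.601746
per-turn = √(279.601746² + 16²) = √(78177.1365 + 256) = √78433.1365 = 280.059166
L = 8 × 280.059166 = 2240.473328
V = π·1.75² × L = 9.621128 × 2240.473328 = 21555.879553

L=2240.473 V=21555.880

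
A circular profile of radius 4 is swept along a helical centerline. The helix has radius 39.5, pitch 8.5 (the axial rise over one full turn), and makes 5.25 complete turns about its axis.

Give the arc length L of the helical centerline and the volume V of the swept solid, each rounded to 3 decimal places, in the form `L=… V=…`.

L=1303.739 V=65533.095

2πR = 2π·39.5 = 248.185820
per-turn = √(248.185820² + 8.5²) = √(61596.2011 + 72.25) = √61668.4511 = 248.331333
L = 5.25 × 248.331333 = 1303.739499
V = π·4² × L = 50.265482 × 1303.739499 = 65533.094941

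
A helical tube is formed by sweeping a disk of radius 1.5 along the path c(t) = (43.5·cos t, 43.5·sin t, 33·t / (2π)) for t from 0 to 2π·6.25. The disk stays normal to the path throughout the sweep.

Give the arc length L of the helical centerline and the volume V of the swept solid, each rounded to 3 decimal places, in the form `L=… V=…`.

2πR = 2π·43.5 = 273.318561
per-turn = √(273.318561² + 33²) = √(74703.0357 + 1089) = √75792.0357 = 275.303534
L = 6.25 × 275.303534 = 1720.647086
V = π·1.5² × L = 7.068583 × 1720.647086 = 12162.537552

L=1720.647 V=12162.538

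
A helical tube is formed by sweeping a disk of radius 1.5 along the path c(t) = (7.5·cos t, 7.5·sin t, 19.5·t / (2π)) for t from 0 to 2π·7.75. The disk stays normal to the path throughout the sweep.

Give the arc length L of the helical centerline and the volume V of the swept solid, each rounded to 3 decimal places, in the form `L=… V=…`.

L=395.243 V=2793.810

2πR = 2π·7.5 = 47.123890
per-turn = √(47.123890² + 19.5²) = √(2220.6610 + 380.25) = √2600.9110 = 50.999127
L = 7.75 × 50.999127 = 395.243237
V = π·1.5² × L = 7.068583 × 395.243237 = 2793.809812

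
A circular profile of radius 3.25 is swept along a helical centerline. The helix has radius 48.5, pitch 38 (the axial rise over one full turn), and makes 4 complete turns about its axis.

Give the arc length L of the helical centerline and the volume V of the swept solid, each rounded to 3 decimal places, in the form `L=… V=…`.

L=1228.378 V=40761.373

2πR = 2π·48.5 = 304.734487
per-turn = √(304.734487² + 38²) = √(92863.1078 + 1444) = √94307.1078 = 307.094624
L = 4 × 307.094624 = 1228.378494
V = π·3.25² × L = 33.183072 × 1228.378494 = 40761.372511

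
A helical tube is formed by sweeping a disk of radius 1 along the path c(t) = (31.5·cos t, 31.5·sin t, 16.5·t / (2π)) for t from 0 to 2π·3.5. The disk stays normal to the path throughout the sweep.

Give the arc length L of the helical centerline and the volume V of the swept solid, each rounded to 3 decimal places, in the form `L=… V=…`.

L=695.124 V=2183.797

2πR = 2π·31.5 = 197.920337
per-turn = √(197.920337² + 16.5²) = √(39172.4599 + 272.25) = √39444.7099 = 198.606923
L = 3.5 × 198.606923 = 695.124231
V = π·1² × L = 3.141593 × 695.124231 = 2183.797176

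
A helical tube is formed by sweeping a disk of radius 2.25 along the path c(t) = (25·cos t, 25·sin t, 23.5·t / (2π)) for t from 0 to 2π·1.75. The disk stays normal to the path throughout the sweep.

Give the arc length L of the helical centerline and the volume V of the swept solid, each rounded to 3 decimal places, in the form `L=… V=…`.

L=277.949 V=4420.581

2πR = 2π·25 = 157.079633
per-turn = √(157.079633² + 23.5²) = √(24674.0110 + 552.25) = √25226.2610 = 158.827772
L = 1.75 × 158.827772 = 277.948600
V = π·2.25² × L = 15.904313 × 277.948600 = 4420.581481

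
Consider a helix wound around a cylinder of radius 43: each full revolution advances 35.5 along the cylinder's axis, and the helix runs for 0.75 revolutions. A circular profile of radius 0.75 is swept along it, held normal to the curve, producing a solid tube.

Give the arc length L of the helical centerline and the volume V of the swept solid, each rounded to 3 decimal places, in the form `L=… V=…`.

L=204.374 V=361.159

2πR = 2π·43 = 270.176968
per-turn = √(270.176968² + 35.5²) = √(72995.5942 + 1260.25) = √74255.8442 = 272.499255
L = 0.75 × 272.499255 = 204.374441
V = π·0.75² × L = 1.767146 × 204.374441 = 361.159450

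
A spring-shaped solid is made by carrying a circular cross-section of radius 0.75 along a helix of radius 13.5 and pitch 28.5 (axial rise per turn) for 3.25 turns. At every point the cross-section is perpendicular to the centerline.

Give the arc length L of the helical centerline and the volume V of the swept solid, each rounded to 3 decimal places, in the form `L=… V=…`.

2πR = 2π·13.5 = 84.823002
per-turn = √(84.823002² + 28.5²) = √(7194.9416 + 812.25) = √8007.1916 = 89.482912
L = 3.25 × 89.482912 = 290.819465
V = π·0.75² × L = 1.767146 × 290.819465 = 513.920416

L=290.819 V=513.920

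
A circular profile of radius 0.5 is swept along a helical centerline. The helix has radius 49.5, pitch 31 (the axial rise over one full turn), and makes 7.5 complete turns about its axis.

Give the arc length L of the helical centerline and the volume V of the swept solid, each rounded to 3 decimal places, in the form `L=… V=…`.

L=2344.191 V=1841.123

2πR = 2π·49.5 = 311.017673
per-turn = √(311.017673² + 31²) = √(96731.9927 + 961) = √97692.9927 = 312.558783
L = 7.5 × 312.558783 = 2344.190871
V = π·0.5² × L = 0.785398 × 2344.190871 = 1841.123205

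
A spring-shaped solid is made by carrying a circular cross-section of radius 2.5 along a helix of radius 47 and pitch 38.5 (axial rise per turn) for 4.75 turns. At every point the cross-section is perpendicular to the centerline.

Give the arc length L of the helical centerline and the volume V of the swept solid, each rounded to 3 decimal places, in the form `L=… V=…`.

L=1414.592 V=27775.444

2πR = 2π·47 = 295.309709
per-turn = √(295.309709² + 38.5²) = √(87207.8245 + 1482.25) = √88690.0745 = 297.808788
L = 4.75 × 297.808788 = 1414.591745
V = π·2.5² × L = 19.634954 × 1414.591745 = 27775.443966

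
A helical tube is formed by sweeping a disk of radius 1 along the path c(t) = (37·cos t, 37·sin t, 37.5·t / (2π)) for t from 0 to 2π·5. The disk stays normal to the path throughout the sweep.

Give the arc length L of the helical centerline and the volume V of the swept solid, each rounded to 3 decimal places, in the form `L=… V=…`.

L=1177.415 V=3698.957

2πR = 2π·37 = 232.477856
per-turn = √(232.477856² + 37.5²) = √(54045.9537 + 1406.25) = √55452.2037 = 235.482916
L = 5 × 235.482916 = 1177.414580
V = π·1² × L = 3.141593 × 1177.414580 = 3698.956994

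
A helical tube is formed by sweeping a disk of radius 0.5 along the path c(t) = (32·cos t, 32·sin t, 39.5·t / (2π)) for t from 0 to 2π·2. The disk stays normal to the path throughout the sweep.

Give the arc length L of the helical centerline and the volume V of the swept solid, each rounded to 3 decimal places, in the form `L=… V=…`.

2πR = 2π·32 = 201.061930
per-turn = √(201.061930² + 39.5²) = √(40425.8996 + 1560.25) = √41986.1496 = 204.905221
L = 2 × 204.905221 = 409.810442
V = π·0.5² × L = 0.785398 × 409.810442 = 321.864369

L=409.810 V=321.864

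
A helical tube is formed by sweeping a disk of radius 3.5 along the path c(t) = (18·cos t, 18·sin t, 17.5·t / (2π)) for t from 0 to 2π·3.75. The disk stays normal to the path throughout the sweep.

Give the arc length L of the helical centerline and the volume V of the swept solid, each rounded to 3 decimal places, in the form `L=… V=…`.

L=429.162 V=16516.096

2πR = 2π·18 = 113.097336
per-turn = √(113.097336² + 17.5²) = √(12791.0073 + 306.25) = √13097.2573 = 114.443249
L = 3.75 × 114.443249 = 429.162185
V = π·3.5² × L = 38.484510 × 429.162185 = 16516.096394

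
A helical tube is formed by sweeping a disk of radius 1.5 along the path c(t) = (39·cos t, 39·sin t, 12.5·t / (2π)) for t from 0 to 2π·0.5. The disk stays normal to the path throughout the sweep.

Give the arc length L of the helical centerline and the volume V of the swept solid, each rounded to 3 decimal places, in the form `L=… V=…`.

2πR = 2π·39 = 245.044227
per-turn = √(245.044227² + 12.5²) = √(60046.6732 + 156.25) = √60202.9232 = 245.362840
L = 0.5 × 245.362840 = 122.681420
V = π·1.5² × L = 7.068583 × 122.681420 = 867.183857

L=122.681 V=867.184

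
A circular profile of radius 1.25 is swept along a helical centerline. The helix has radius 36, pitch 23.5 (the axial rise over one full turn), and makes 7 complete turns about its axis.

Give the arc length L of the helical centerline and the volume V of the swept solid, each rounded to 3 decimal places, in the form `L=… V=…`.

2πR = 2π·36 = 226.194671
per-turn = √(226.194671² + 23.5²) = √(51164.0292 + 552.25) = √51716.2792 = 227.412135
L = 7 × 227.412135 = 1591.884946
V = π·1.25² × L = 4.908739 × 1591.884946 = 7814.146956

L=1591.885 V=7814.147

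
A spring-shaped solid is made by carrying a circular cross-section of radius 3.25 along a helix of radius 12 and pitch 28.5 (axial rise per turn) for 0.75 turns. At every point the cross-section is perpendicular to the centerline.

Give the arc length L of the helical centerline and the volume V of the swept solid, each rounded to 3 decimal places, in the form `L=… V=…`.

2πR = 2π·12 = 75.398224
per-turn = √(75.398224² + 28.5²) = √(5684.8921 + 812.25) = √6497.1421 = 80.604852
L = 0.75 × 80.604852 = 60.453639
V = π·3.25² × L = 33.183072 × 60.453639 = 2006.037475

L=60.454 V=2006.037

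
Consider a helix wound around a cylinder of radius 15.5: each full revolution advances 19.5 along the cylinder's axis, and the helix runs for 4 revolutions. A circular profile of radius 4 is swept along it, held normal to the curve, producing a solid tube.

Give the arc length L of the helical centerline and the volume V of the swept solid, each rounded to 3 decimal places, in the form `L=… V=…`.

L=397.290 V=19969.954

2πR = 2π·15.5 = 97.389372
per-turn = √(97.389372² + 19.5²) = √(9484.6898 + 380.25) = √9864.9398 = 99.322403
L = 4 × 99.322403 = 397.289614
V = π·4² × L = 50.265482 × 397.289614 = 19969.954115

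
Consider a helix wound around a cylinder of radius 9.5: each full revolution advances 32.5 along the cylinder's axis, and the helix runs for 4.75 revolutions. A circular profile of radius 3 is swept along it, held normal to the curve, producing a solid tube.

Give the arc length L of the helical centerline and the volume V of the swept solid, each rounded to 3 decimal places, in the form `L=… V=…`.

2πR = 2π·9.5 = 59.690260
per-turn = √(59.690260² + 32.5²) = √(3562.9272 + 1056.25) = √4619.1772 = 67.964529
L = 4.75 × 67.964529 = 322.831512
V = π·3² × L = 28.274334 × 322.831512 = 9127.845966

L=322.832 V=9127.846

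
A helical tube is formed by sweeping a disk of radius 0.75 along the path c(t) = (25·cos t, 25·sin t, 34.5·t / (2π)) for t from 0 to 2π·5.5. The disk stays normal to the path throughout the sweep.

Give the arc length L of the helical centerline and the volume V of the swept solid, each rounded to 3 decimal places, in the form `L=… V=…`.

L=884.530 V=1563.094

2πR = 2π·25 = 157.079633
per-turn = √(157.079633² + 34.5²) = √(24674.0110 + 1190.25) = √25864.2610 = 160.823695
L = 5.5 × 160.823695 = 884.530325
V = π·0.75² × L = 1.767146 × 884.530325 = 1563.094108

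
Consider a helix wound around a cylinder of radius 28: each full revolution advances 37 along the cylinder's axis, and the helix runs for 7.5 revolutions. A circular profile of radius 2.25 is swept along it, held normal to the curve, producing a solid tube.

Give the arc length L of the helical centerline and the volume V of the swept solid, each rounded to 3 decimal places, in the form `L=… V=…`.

2πR = 2π·28 = 175.929189
per-turn = √(175.929189² + 37²) = √(30951.0794 + 1369) = √32320.0794 = 179.777861
L = 7.5 × 179.777861 = 1348.333960
V = π·2.25² × L = 15.904313 × 1348.333960 = 21444.325063

L=1348.334 V=21444.325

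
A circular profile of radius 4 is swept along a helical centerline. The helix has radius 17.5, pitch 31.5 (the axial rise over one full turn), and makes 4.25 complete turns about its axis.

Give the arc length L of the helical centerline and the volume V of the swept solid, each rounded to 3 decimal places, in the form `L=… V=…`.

2πR = 2π·17.5 = 109.955743
per-turn = √(109.955743² + 31.5²) = √(12090.2654 + 992.25) = √13082.5154 = 114.378824
L = 4.25 × 114.378824 = 486.110002
V = π·4² × L = 50.265482 × 486.110002 = 24434.553789

L=486.110 V=24434.554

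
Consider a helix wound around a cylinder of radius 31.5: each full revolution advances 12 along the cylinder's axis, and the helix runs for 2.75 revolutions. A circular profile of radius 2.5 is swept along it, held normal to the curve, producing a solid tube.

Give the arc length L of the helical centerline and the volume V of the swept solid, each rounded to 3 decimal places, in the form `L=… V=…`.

L=545.280 V=10706.556

2πR = 2π·31.5 = 197.920337
per-turn = √(197.920337² + 12²) = √(39172.4599 + 144) = √39316.4599 = 198.283786
L = 2.75 × 198.283786 = 545.280412
V = π·2.5² × L = 19.634954 × 545.280412 = 10706.555854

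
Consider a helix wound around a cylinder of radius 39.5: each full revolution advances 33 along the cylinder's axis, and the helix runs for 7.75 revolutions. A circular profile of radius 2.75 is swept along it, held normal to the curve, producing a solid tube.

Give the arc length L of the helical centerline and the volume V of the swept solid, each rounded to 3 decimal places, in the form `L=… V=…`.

2πR = 2π·39.5 = 248.185820
per-turn = √(248.185820² + 33²) = √(61596.2011 + 1089) = √62685.2011 = 250.370128
L = 7.75 × 250.370128 = 1940.368493
V = π·2.75² × L = 23.758294 × 1940.368493 = 46099.845987

L=1940.368 V=46099.846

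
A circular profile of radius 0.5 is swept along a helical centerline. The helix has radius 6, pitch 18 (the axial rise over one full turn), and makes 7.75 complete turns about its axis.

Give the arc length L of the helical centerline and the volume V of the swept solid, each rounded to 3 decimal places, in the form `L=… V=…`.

L=323.763 V=254.283

2πR = 2π·6 = 37.699112
per-turn = √(37.699112² + 18²) = √(1421.2230 + 324) = √1745.2230 = 41.775867
L = 7.75 × 41.775867 = 323.762966
V = π·0.5² × L = 0.785398 × 323.762966 = 254.282839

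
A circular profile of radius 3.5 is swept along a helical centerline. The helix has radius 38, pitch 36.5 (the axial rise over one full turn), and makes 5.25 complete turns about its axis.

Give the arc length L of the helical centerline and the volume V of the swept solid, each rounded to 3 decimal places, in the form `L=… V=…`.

2πR = 2π·38 = 238.761042
per-turn = √(238.761042² + 36.5²) = √(57006.8350 + 1332.25) = √58339.0850 = 241.534853
L = 5.25 × 241.534853 = 1268.057976
V = π·3.5² × L = 38.484510 × 1268.057976 = 48800.589872

L=1268.058 V=48800.590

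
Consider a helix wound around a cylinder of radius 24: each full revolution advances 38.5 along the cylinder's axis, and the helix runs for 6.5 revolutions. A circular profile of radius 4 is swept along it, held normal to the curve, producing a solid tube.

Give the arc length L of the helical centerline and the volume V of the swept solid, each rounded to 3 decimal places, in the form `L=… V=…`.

2πR = 2π·24 = 150.796447
per-turn = √(150.796447² + 38.5²) = √(22739.5685 + 1482.25) = √24221.8185 = 155.633604
L = 6.5 × 155.633604 = 1011.618423
V = π·4² × L = 50.265482 × 1011.618423 = 50849.488084

L=1011.618 V=50849.488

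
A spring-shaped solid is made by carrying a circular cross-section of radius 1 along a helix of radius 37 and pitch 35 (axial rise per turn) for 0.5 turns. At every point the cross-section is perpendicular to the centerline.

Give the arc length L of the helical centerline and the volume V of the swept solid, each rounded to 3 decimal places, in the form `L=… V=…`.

2πR = 2π·37 = 232.477856
per-turn = √(232.477856² + 35²) = √(54045.9537 + 1225) = √55270.9537 = 235.097753
L = 0.5 × 235.097753 = 117.548877
V = π·1² × L = 3.141593 × 117.548877 = 369.290688

L=117.549 V=369.291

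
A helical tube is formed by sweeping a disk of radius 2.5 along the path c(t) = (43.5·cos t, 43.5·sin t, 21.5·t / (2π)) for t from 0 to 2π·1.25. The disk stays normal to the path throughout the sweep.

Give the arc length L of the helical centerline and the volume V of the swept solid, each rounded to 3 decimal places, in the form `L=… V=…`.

2πR = 2π·43.5 = 273.318561
per-turn = √(273.318561² + 21.5²) = √(74703.0357 + 462.25) = √75165.2857 = 274.162882
L = 1.25 × 274.162882 = 342.703602
V = π·2.5² × L = 19.634954 × 342.703602 = 6728.969493

L=342.704 V=6728.969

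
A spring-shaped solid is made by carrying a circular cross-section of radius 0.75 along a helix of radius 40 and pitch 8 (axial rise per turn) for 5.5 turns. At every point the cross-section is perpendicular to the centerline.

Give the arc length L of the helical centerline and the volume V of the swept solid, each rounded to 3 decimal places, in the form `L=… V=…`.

2πR = 2π·40 = 251.327412
per-turn = √(251.327412² + 8²) = √(63165.4682 + 64) = √63229.4682 = 251.454704
L = 5.5 × 251.454704 = 1383.000872
V = π·0.75² × L = 1.767146 × 1383.000872 = 2443.964276

L=1383.001 V=2443.964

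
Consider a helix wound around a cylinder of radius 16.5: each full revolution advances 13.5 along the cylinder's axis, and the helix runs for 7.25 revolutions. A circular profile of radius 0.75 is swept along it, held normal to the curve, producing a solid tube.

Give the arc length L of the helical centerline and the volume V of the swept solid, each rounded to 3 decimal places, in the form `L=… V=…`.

L=757.972 V=1339.447

2πR = 2π·16.5 = 103.672558
per-turn = √(103.672558² + 13.5²) = √(10747.9992 + 182.25) = √10930.2492 = 104.547832
L = 7.25 × 104.547832 = 757.971783
V = π·0.75² × L = 1.767146 × 757.971783 = 1339.446703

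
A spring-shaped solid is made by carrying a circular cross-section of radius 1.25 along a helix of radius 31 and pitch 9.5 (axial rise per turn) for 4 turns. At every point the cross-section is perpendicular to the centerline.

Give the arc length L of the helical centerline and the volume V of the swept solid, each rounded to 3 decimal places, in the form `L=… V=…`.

2πR = 2π·31 = 194.778745
per-turn = √(194.778745² + 9.5²) = √(37938.7593 + 90.25) = √38029.0093 = 195.010280
L = 4 × 195.010280 = 780.041120
V = π·1.25² × L = 4.908739 × 780.041120 = 3829.017895

L=780.041 V=3829.018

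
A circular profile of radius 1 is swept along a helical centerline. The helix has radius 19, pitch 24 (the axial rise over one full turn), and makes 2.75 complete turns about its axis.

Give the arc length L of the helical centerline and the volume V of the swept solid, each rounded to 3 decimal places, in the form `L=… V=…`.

L=334.865 V=1052.009

2πR = 2π·19 = 119.380521
per-turn = √(119.380521² + 24²) = √(14251.7088 + 576) = √14827.7088 = 121.769080
L = 2.75 × 121.769080 = 334.864969
V = π·1² × L = 3.141593 × 334.864969 = 1052.009327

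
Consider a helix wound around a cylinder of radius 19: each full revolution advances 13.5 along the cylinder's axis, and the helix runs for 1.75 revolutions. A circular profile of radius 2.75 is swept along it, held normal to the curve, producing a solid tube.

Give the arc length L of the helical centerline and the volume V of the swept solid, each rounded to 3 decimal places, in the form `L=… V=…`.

L=210.247 V=4995.121

2πR = 2π·19 = 119.380521
per-turn = √(119.380521² + 13.5²) = √(14251.7088 + 182.25) = √14433.9588 = 120.141411
L = 1.75 × 120.141411 = 210.247470
V = π·2.75² × L = 23.758294 × 210.247470 = 4995.121301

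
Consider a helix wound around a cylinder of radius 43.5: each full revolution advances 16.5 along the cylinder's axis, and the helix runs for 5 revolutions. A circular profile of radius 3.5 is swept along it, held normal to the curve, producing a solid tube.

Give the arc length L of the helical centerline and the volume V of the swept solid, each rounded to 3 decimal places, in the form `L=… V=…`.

2πR = 2π·43.5 = 273.318561
per-turn = √(273.318561² + 16.5²) = √(74703.0357 + 272.25) = √74975.2857 = 273.816153
L = 5 × 273.816153 = 1369.080766
V = π·3.5² × L = 38.484510 × 1369.080766 = 52688.402424

L=1369.081 V=52688.402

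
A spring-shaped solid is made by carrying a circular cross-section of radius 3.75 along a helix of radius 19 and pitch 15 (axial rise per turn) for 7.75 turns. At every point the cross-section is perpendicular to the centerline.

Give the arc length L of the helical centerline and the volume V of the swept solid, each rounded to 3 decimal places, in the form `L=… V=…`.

2πR = 2π·19 = 119.380521
per-turn = √(119.380521² + 15²) = √(14251.7088 + 225) = √14476.7088 = 120.319195
L = 7.75 × 120.319195 = 932.473763
V = π·3.75² × L = 44.178647 × 932.473763 = 41195.428946

L=932.474 V=41195.429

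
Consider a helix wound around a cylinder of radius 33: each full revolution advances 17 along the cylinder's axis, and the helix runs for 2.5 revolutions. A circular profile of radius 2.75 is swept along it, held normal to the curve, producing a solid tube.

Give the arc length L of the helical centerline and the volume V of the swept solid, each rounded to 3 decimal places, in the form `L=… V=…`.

L=520.102 V=12356.740

2πR = 2π·33 = 207.345115
per-turn = √(207.345115² + 17²) = √(42991.9968 + 289) = √43280.9968 = 208.040854
L = 2.5 × 208.040854 = 520.102134
V = π·2.75² × L = 23.758294 × 520.102134 = 12356.739641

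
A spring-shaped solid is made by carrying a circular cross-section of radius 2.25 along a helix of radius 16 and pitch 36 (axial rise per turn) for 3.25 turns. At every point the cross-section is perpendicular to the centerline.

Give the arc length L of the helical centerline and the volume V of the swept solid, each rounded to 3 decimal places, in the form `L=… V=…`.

2πR = 2π·16 = 100.530965
per-turn = √(100.530965² + 36²) = √(10106.4749 + 1296) = √11402.4749 = 106.782372
L = 3.25 × 106.782372 = 347.042708
V = π·2.25² × L = 15.904313 × 347.042708 = 5519.475787

L=347.043 V=5519.476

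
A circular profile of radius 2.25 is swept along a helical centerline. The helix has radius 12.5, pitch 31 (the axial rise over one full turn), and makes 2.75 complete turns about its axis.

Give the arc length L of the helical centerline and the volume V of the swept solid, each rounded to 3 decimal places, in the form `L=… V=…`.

2πR = 2π·12.5 = 78.539816
per-turn = √(78.539816² + 31²) = √(6168.5028 + 961) = √7129.5028 = 84.436383
L = 2.75 × 84.436383 = 232.200053
V = π·2.25² × L = 15.904313 × 232.200053 = 3692.982275

L=232.200 V=3692.982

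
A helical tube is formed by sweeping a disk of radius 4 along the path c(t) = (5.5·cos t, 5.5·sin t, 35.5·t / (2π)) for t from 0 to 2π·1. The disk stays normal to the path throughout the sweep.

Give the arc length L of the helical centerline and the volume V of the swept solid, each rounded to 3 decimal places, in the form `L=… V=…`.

L=49.543 V=2490.284

2πR = 2π·5.5 = 34.557519
per-turn = √(34.557519² + 35.5²) = √(1194.2221 + 1260.25) = √2454.4721 = 49.542629
L = 1 × 49.542629 = 49.542629
V = π·4² × L = 50.265482 × 49.542629 = 2490.284171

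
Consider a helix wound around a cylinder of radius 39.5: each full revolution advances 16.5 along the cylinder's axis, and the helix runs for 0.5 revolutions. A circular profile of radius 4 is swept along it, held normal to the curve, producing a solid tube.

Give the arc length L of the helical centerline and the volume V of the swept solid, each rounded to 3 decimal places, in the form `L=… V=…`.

2πR = 2π·39.5 = 248.185820
per-turn = √(248.185820² + 16.5²) = √(61596.2011 + 272.25) = √61868.4511 = 248.733695
L = 0.5 × 248.733695 = 124.366848
V = π·4² × L = 50.265482 × 124.366848 = 6251.359593

L=124.367 V=6251.360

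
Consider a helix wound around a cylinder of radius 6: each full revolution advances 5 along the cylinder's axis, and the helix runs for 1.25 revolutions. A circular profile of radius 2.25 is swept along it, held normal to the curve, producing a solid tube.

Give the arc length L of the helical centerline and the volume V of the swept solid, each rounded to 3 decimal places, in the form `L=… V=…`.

L=47.537 V=756.036

2πR = 2π·6 = 37.699112
per-turn = √(37.699112² + 5²) = √(1421.2230 + 25) = √1446.2230 = 38.029239
L = 1.25 × 38.029239 = 47.536549
V = π·2.25² × L = 15.904313 × 47.536549 = 756.036145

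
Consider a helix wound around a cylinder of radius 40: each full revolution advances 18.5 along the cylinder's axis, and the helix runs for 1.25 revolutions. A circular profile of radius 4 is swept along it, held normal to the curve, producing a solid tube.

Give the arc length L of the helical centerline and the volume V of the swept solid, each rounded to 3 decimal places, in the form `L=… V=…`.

2πR = 2π·40 = 251.327412
per-turn = √(251.327412² + 18.5²) = √(63165.4682 + 342.25) = √63507.7182 = 252.007377
L = 1.25 × 252.007377 = 315.009222
V = π·4² × L = 50.265482 × 315.009222 = 15834.090498

L=315.009 V=15834.090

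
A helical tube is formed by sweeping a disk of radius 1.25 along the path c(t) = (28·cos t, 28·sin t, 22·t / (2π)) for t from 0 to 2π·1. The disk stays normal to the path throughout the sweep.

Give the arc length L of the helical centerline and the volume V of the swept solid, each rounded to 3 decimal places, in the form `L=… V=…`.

L=177.299 V=870.316

2πR = 2π·28 = 175.929189
per-turn = √(175.929189² + 22²) = √(30951.0794 + 484) = √31435.0794 = 177.299406
L = 1 × 177.299406 = 177.299406
V = π·1.25² × L = 4.908739 × 177.299406 = 870.316424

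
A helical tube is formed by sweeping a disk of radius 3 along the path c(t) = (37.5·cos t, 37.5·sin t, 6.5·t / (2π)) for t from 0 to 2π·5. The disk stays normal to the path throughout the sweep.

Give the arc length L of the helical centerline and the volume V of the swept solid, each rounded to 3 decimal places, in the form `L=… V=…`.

L=1178.545 V=33322.587

2πR = 2π·37.5 = 235.619449
per-turn = √(235.619449² + 6.5²) = √(55516.5248 + 42.25) = √55558.7748 = 235.709089
L = 5 × 235.709089 = 1178.545446
V = π·3² × L = 28.274334 × 1178.545446 = 33322.587443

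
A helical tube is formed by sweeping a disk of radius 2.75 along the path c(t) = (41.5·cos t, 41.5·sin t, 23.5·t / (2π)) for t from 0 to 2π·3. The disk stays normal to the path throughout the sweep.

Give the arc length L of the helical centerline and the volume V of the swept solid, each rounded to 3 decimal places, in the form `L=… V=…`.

L=785.427 V=18660.406

2πR = 2π·41.5 = 260.752190
per-turn = √(260.752190² + 23.5²) = √(67991.7047 + 552.25) = √68543.9547 = 261.809004
L = 3 × 261.809004 = 785.427013
V = π·2.75² × L = 23.758294 × 785.427013 = 18660.406234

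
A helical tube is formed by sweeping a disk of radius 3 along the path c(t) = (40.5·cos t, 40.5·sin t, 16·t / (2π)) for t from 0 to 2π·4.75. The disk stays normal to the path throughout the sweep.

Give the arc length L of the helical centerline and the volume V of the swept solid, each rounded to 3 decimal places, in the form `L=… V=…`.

2πR = 2π·40.5 = 254.469005
per-turn = √(254.469005² + 16²) = √(64754.4745 + 256) = √65010.4745 = 254.971517
L = 4.75 × 254.971517 = 1211.114706
V = π·3² × L = 28.274334 × 1211.114706 = 34243.461559

L=1211.115 V=34243.462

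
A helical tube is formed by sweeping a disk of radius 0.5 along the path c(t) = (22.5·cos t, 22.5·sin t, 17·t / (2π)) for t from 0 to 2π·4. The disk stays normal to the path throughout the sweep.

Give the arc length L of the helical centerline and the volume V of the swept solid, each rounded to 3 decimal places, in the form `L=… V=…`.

L=569.561 V=447.332

2πR = 2π·22.5 = 141.371669
per-turn = √(141.371669² + 17²) = √(19985.9489 + 289) = √20274.9489 = 142.390129
L = 4 × 142.390129 = 569.560517
V = π·0.5² × L = 0.785398 × 569.560517 = 447.331784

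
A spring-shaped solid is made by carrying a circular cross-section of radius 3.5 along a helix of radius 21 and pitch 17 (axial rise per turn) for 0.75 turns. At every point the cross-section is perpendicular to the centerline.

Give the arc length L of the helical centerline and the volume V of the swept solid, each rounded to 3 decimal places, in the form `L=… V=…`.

L=99.778 V=3839.913

2πR = 2π·21 = 131.946891
per-turn = √(131.946891² + 17²) = √(17409.9822 + 289) = √17698.9822 = 133.037522
L = 0.75 × 133.037522 = 99.778141
V = π·3.5² × L = 38.484510 × 99.778141 = 3839.912875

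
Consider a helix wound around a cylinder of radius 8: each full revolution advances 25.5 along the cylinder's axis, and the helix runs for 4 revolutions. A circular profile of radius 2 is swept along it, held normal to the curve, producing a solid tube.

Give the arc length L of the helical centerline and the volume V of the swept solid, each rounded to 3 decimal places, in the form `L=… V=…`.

2πR = 2π·8 = 50.265482
per-turn = √(50.265482² + 25.5²) = √(2526.6187 + 650.25) = √3176.8687 = 56.363718
L = 4 × 56.363718 = 225.454873
V = π·2² × L = 12.566371 × 225.454873 = 2833.149487

L=225.455 V=2833.149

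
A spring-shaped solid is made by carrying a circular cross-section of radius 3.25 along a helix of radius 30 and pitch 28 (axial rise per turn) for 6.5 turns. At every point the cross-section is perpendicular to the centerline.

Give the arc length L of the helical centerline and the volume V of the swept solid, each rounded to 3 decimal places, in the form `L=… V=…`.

L=1238.665 V=41102.708

2πR = 2π·30 = 188.495559
per-turn = √(188.495559² + 28²) = √(35530.5758 + 784) = √36314.5758 = 190.563837
L = 6.5 × 190.563837 = 1238.664938
V = π·3.25² × L = 33.183072 × 1238.664938 = 41102.708332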